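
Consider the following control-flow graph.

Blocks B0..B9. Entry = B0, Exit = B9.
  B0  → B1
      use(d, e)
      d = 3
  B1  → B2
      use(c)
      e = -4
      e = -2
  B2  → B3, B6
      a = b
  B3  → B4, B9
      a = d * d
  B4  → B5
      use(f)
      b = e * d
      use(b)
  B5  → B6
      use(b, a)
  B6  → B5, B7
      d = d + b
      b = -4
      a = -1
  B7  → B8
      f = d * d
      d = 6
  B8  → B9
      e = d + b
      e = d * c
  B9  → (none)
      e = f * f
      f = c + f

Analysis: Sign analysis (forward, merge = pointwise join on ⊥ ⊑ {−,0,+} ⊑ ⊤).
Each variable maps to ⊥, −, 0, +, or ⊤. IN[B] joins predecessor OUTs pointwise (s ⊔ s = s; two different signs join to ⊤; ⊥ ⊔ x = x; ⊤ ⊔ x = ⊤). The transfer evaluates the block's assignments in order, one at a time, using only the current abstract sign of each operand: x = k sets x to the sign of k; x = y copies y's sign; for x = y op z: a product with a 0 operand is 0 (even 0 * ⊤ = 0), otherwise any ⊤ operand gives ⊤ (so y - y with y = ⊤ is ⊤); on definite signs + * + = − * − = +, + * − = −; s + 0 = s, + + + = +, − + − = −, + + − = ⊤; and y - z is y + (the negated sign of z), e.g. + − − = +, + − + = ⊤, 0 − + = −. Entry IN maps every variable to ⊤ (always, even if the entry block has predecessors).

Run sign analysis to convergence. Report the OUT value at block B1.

Per-block solution:
  B0:   IN=(all ⊤)   OUT={d:+; rest ⊤}
  B1:   IN={d:+; rest ⊤}   OUT={d:+, e:-; rest ⊤}
  B2:   IN={d:+, e:-; rest ⊤}   OUT={d:+, e:-; rest ⊤}
  B3:   IN={d:+, e:-; rest ⊤}   OUT={a:+, d:+, e:-; rest ⊤}
  B4:   IN={a:+, d:+, e:-; rest ⊤}   OUT={a:+, b:-, d:+, e:-; rest ⊤}
  B5:   IN={b:-, e:-; rest ⊤}   OUT={b:-, e:-; rest ⊤}
  B6:   IN={e:-; rest ⊤}   OUT={a:-, b:-, e:-; rest ⊤}
  B7:   IN={a:-, b:-, e:-; rest ⊤}   OUT={a:-, b:-, d:+, e:-; rest ⊤}
  B8:   IN={a:-, b:-, d:+, e:-; rest ⊤}   OUT={a:-, b:-, d:+; rest ⊤}
  B9:   IN={d:+; rest ⊤}   OUT={d:+; rest ⊤}

Merge at B1: IN[B1] = OUT[B0] = {a: ⊤, b: ⊤, c: ⊤, d: +, e: ⊤, f: ⊤}
Applying B1's transfer function to that IN value gives OUT[B1] (row B1 above).

Answer: {a: ⊤, b: ⊤, c: ⊤, d: +, e: -, f: ⊤}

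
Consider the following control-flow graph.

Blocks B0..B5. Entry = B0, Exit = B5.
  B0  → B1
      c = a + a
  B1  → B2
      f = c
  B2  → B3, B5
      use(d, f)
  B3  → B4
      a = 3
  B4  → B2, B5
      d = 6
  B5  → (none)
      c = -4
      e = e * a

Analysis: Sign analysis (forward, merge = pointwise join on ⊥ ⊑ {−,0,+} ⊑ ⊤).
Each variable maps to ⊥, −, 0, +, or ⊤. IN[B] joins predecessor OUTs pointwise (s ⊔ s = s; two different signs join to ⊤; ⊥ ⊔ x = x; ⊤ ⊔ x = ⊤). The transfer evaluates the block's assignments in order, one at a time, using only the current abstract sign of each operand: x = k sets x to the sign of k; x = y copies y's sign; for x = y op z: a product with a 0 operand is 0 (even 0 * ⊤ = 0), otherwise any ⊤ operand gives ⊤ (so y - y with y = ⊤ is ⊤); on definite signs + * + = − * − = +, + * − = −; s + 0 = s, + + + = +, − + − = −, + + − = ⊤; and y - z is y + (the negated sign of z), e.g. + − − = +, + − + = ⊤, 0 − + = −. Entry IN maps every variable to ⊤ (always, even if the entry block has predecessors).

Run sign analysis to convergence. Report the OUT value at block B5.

Answer: {a: ⊤, b: ⊤, c: -, d: ⊤, e: ⊤, f: ⊤}

Working:
Converged values:
  B0:  IN=(all ⊤)  OUT=(all ⊤)
  B1:  IN=(all ⊤)  OUT=(all ⊤)
  B2:  IN=(all ⊤)  OUT=(all ⊤)
  B3:  IN=(all ⊤)  OUT={a:+; rest ⊤}
  B4:  IN={a:+; rest ⊤}  OUT={a:+, d:+; rest ⊤}
  B5:  IN=(all ⊤)  OUT={c:-; rest ⊤}

Merge at B5: IN[B5] = OUT[B2] ⊔ OUT[B4] = {a: ⊤, b: ⊤, c: ⊤, d: ⊤, e: ⊤, f: ⊤}
Applying B5's transfer function to that IN value gives OUT[B5] (row B5 above).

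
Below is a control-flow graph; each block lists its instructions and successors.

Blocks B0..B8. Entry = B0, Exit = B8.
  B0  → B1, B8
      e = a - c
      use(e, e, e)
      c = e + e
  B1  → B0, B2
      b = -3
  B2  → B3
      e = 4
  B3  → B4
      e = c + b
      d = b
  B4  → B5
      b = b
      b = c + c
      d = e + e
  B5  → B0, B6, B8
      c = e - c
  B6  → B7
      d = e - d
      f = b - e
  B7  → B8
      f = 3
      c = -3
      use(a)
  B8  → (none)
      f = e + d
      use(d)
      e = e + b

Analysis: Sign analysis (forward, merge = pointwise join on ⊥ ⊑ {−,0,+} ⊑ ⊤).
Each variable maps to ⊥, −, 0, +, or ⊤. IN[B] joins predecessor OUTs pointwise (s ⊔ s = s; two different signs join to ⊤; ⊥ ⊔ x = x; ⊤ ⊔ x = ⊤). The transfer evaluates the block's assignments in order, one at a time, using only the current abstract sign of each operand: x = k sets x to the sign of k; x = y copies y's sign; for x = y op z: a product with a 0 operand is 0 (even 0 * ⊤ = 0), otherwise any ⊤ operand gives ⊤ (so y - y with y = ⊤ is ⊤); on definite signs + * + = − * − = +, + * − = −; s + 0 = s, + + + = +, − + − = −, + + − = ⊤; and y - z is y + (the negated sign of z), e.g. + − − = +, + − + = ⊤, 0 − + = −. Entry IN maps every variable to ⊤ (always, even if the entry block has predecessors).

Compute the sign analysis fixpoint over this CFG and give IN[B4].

Converged values:
  B0:  IN=(all ⊤)  OUT=(all ⊤)
  B1:  IN=(all ⊤)  OUT={b:-; rest ⊤}
  B2:  IN={b:-; rest ⊤}  OUT={b:-, e:+; rest ⊤}
  B3:  IN={b:-, e:+; rest ⊤}  OUT={b:-, d:-; rest ⊤}
  B4:  IN={b:-, d:-; rest ⊤}  OUT=(all ⊤)
  B5:  IN=(all ⊤)  OUT=(all ⊤)
  B6:  IN=(all ⊤)  OUT=(all ⊤)
  B7:  IN=(all ⊤)  OUT={c:-, f:+; rest ⊤}
  B8:  IN=(all ⊤)  OUT=(all ⊤)

Merge at B4: IN[B4] = OUT[B3] = {a: ⊤, b: -, c: ⊤, d: -, e: ⊤, f: ⊤}

Answer: {a: ⊤, b: -, c: ⊤, d: -, e: ⊤, f: ⊤}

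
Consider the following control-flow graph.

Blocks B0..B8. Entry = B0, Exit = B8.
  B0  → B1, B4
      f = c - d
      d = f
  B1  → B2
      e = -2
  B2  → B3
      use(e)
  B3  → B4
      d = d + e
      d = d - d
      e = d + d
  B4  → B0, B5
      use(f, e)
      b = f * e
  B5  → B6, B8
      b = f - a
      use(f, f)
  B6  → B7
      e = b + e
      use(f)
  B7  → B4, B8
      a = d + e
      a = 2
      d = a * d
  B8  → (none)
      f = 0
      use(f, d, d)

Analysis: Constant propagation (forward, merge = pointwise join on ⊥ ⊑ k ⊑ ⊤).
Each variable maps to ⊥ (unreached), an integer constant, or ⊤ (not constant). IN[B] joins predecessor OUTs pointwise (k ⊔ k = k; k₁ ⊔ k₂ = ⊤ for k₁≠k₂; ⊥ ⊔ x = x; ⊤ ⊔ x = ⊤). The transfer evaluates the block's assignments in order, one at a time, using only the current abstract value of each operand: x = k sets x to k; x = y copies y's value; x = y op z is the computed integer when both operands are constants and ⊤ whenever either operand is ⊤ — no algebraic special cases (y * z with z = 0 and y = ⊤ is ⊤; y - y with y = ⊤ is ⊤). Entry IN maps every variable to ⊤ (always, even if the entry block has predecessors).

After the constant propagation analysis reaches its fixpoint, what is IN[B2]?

Answer: {a: ⊤, b: ⊤, c: ⊤, d: ⊤, e: -2, f: ⊤}

Trace:
Fixpoint table:
  B0:  IN=(all ⊤)  OUT=(all ⊤)
  B1:  IN=(all ⊤)  OUT={e:-2; rest ⊤}
  B2:  IN={e:-2; rest ⊤}  OUT={e:-2; rest ⊤}
  B3:  IN={e:-2; rest ⊤}  OUT=(all ⊤)
  B4:  IN=(all ⊤)  OUT=(all ⊤)
  B5:  IN=(all ⊤)  OUT=(all ⊤)
  B6:  IN=(all ⊤)  OUT=(all ⊤)
  B7:  IN=(all ⊤)  OUT={a:2; rest ⊤}
  B8:  IN=(all ⊤)  OUT={f:0; rest ⊤}

Merge at B2: IN[B2] = OUT[B1] = {a: ⊤, b: ⊤, c: ⊤, d: ⊤, e: -2, f: ⊤}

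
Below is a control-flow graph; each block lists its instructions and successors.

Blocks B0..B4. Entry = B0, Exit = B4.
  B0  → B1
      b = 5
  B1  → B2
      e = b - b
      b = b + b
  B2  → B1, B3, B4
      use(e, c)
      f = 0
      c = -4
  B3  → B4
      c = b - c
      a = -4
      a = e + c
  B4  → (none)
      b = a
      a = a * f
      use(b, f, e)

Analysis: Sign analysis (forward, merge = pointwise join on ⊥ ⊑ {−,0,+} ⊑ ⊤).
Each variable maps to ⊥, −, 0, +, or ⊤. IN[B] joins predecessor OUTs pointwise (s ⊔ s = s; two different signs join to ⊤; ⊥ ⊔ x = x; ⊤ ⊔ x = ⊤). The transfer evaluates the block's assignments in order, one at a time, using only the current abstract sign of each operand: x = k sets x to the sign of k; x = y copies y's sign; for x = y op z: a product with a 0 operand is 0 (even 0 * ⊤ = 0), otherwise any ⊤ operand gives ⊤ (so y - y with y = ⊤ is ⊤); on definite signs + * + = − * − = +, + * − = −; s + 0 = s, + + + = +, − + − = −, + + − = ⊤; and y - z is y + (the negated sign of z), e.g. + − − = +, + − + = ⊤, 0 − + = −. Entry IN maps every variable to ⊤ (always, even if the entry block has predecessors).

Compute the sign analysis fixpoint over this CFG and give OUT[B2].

Answer: {a: ⊤, b: +, c: -, d: ⊤, e: ⊤, f: 0}

Working:
Converged values:
  B0: | IN=(all ⊤) | OUT={b:+; rest ⊤}
  B1: | IN={b:+; rest ⊤} | OUT={b:+; rest ⊤}
  B2: | IN={b:+; rest ⊤} | OUT={b:+, c:-, f:0; rest ⊤}
  B3: | IN={b:+, c:-, f:0; rest ⊤} | OUT={b:+, c:+, f:0; rest ⊤}
  B4: | IN={b:+, f:0; rest ⊤} | OUT={a:0, f:0; rest ⊤}

Merge at B2: IN[B2] = OUT[B1] = {a: ⊤, b: +, c: ⊤, d: ⊤, e: ⊤, f: ⊤}
Applying B2's transfer function to that IN value gives OUT[B2] (row B2 above).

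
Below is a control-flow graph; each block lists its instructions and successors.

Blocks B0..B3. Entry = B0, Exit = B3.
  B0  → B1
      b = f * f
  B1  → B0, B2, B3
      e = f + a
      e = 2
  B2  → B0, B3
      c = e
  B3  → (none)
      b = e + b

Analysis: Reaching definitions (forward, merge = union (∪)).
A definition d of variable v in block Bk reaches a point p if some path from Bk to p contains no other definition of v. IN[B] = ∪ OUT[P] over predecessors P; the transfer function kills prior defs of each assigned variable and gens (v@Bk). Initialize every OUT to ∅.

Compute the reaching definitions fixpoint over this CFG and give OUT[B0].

Answer: {b@B0, c@B2, e@B1}

Trace:
Fixpoint table:
  B0: | IN={b@B0, c@B2, e@B1} | OUT={b@B0, c@B2, e@B1}
  B1: | IN={b@B0, c@B2, e@B1} | OUT={b@B0, c@B2, e@B1}
  B2: | IN={b@B0, c@B2, e@B1} | OUT={b@B0, c@B2, e@B1}
  B3: | IN={b@B0, c@B2, e@B1} | OUT={b@B3, c@B2, e@B1}

Merge at B0 (entry node, so the boundary value {} is joined with the incoming edge(s)): IN[B0] = {} ⊔ OUT[B1] ⊔ OUT[B2] = {b@B0, c@B2, e@B1}
Applying B0's transfer function to that IN value gives OUT[B0] (row B0 above).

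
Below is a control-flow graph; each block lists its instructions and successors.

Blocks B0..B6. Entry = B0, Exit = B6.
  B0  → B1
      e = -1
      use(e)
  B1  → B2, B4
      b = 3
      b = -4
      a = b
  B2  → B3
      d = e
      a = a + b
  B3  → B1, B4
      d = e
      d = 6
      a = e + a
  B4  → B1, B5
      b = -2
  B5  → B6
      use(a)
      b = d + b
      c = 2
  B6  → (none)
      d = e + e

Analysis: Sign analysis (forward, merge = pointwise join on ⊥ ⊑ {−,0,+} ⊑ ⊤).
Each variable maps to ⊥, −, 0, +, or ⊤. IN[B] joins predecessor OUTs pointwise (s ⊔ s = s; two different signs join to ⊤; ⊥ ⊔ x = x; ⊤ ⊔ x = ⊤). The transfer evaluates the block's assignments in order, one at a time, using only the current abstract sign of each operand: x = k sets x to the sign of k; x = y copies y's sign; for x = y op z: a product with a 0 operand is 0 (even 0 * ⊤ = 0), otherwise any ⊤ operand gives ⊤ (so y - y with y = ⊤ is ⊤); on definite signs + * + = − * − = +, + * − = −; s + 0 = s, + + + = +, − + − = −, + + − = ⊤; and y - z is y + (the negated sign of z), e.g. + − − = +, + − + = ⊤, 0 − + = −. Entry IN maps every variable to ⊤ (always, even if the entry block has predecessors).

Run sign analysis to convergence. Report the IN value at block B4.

Converged values:
  B0: | IN=(all ⊤) | OUT={e:-; rest ⊤}
  B1: | IN={e:-; rest ⊤} | OUT={a:-, b:-, e:-; rest ⊤}
  B2: | IN={a:-, b:-, e:-; rest ⊤} | OUT={a:-, b:-, d:-, e:-; rest ⊤}
  B3: | IN={a:-, b:-, d:-, e:-; rest ⊤} | OUT={a:-, b:-, d:+, e:-; rest ⊤}
  B4: | IN={a:-, b:-, e:-; rest ⊤} | OUT={a:-, b:-, e:-; rest ⊤}
  B5: | IN={a:-, b:-, e:-; rest ⊤} | OUT={a:-, c:+, e:-; rest ⊤}
  B6: | IN={a:-, c:+, e:-; rest ⊤} | OUT={a:-, c:+, d:-, e:-; rest ⊤}

Merge at B4: IN[B4] = OUT[B1] ⊔ OUT[B3] = {a: -, b: -, c: ⊤, d: ⊤, e: -, f: ⊤}

Answer: {a: -, b: -, c: ⊤, d: ⊤, e: -, f: ⊤}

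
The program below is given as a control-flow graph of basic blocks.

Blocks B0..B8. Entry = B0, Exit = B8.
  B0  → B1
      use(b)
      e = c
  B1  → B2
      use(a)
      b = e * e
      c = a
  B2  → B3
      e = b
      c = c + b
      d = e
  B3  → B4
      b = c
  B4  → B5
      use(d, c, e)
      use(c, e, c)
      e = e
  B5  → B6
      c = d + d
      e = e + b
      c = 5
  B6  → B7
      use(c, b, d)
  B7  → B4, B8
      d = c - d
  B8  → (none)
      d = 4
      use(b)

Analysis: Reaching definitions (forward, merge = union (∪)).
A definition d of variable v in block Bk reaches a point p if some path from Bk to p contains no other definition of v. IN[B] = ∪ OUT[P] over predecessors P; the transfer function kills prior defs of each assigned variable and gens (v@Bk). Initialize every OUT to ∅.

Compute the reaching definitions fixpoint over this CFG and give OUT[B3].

Per-block solution:
  B0: | IN={} | OUT={e@B0}
  B1: | IN={e@B0} | OUT={b@B1, c@B1, e@B0}
  B2: | IN={b@B1, c@B1, e@B0} | OUT={b@B1, c@B2, d@B2, e@B2}
  B3: | IN={b@B1, c@B2, d@B2, e@B2} | OUT={b@B3, c@B2, d@B2, e@B2}
  B4: | IN={b@B3, c@B2, c@B5, d@B2, d@B7, e@B2, e@B5} | OUT={b@B3, c@B2, c@B5, d@B2, d@B7, e@B4}
  B5: | IN={b@B3, c@B2, c@B5, d@B2, d@B7, e@B4} | OUT={b@B3, c@B5, d@B2, d@B7, e@B5}
  B6: | IN={b@B3, c@B5, d@B2, d@B7, e@B5} | OUT={b@B3, c@B5, d@B2, d@B7, e@B5}
  B7: | IN={b@B3, c@B5, d@B2, d@B7, e@B5} | OUT={b@B3, c@B5, d@B7, e@B5}
  B8: | IN={b@B3, c@B5, d@B7, e@B5} | OUT={b@B3, c@B5, d@B8, e@B5}

Merge at B3: IN[B3] = OUT[B2] = {b@B1, c@B2, d@B2, e@B2}
Applying B3's transfer function to that IN value gives OUT[B3] (row B3 above).

Answer: {b@B3, c@B2, d@B2, e@B2}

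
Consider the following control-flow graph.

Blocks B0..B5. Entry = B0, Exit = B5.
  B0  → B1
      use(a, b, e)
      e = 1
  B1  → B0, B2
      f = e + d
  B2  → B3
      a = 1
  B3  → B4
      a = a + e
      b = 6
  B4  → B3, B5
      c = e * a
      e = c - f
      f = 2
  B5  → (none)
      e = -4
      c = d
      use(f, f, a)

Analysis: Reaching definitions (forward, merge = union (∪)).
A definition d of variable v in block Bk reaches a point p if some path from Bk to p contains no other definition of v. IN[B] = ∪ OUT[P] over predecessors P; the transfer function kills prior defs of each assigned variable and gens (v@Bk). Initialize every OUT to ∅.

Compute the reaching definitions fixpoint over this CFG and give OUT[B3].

Answer: {a@B3, b@B3, c@B4, e@B0, e@B4, f@B1, f@B4}

Working:
Fixpoint table:
  B0: | IN={e@B0, f@B1} | OUT={e@B0, f@B1}
  B1: | IN={e@B0, f@B1} | OUT={e@B0, f@B1}
  B2: | IN={e@B0, f@B1} | OUT={a@B2, e@B0, f@B1}
  B3: | IN={a@B2, a@B3, b@B3, c@B4, e@B0, e@B4, f@B1, f@B4} | OUT={a@B3, b@B3, c@B4, e@B0, e@B4, f@B1, f@B4}
  B4: | IN={a@B3, b@B3, c@B4, e@B0, e@B4, f@B1, f@B4} | OUT={a@B3, b@B3, c@B4, e@B4, f@B4}
  B5: | IN={a@B3, b@B3, c@B4, e@B4, f@B4} | OUT={a@B3, b@B3, c@B5, e@B5, f@B4}

Merge at B3: IN[B3] = OUT[B2] ⊔ OUT[B4] = {a@B2, a@B3, b@B3, c@B4, e@B0, e@B4, f@B1, f@B4}
Applying B3's transfer function to that IN value gives OUT[B3] (row B3 above).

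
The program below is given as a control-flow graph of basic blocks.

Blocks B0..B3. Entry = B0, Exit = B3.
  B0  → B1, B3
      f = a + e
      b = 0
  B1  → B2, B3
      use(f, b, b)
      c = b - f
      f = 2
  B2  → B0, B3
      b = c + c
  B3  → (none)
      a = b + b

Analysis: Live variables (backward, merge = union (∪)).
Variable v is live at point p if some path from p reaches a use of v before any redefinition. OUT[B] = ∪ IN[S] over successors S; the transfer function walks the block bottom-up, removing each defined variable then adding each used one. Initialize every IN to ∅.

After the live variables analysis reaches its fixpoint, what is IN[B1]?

Per-block solution:
  B0:   IN={a, e}   OUT={a, b, e, f}
  B1:   IN={a, b, e, f}   OUT={a, b, c, e}
  B2:   IN={a, c, e}   OUT={a, b, e}
  B3:   IN={b}   OUT={}

Merge at B1: OUT[B1] = IN[B2] ⊔ IN[B3] = {a, b, c, e}
Applying B1's transfer function to that OUT value gives IN[B1] (row B1 above).

Answer: {a, b, e, f}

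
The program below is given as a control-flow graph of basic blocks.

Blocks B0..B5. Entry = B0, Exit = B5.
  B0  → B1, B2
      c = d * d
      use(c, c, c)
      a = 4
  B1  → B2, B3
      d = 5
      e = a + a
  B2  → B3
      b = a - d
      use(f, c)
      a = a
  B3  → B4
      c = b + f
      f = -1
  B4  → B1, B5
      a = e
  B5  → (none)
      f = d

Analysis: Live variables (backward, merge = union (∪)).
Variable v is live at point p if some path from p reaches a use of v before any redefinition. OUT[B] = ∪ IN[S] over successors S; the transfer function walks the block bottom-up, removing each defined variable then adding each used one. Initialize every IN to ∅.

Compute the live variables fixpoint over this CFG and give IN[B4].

Answer: {b, c, d, e, f}

Derivation:
Per-block solution:
  B0:  IN={b, d, e, f}  OUT={a, b, c, d, e, f}
  B1:  IN={a, b, c, f}  OUT={a, b, c, d, e, f}
  B2:  IN={a, c, d, e, f}  OUT={b, d, e, f}
  B3:  IN={b, d, e, f}  OUT={b, c, d, e, f}
  B4:  IN={b, c, d, e, f}  OUT={a, b, c, d, f}
  B5:  IN={d}  OUT={}

Merge at B4: OUT[B4] = IN[B1] ⊔ IN[B5] = {a, b, c, d, f}
Applying B4's transfer function to that OUT value gives IN[B4] (row B4 above).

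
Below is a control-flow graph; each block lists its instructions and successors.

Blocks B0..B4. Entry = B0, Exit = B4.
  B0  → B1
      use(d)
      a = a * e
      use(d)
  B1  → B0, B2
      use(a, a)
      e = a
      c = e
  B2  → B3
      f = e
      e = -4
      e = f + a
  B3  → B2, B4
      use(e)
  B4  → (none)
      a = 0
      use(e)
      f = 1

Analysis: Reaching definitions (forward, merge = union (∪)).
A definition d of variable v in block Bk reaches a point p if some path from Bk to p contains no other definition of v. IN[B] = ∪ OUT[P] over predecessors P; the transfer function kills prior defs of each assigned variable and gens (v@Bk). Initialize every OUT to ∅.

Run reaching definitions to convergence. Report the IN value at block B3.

Answer: {a@B0, c@B1, e@B2, f@B2}

Working:
Per-block solution:
  B0:  IN={a@B0, c@B1, e@B1}  OUT={a@B0, c@B1, e@B1}
  B1:  IN={a@B0, c@B1, e@B1}  OUT={a@B0, c@B1, e@B1}
  B2:  IN={a@B0, c@B1, e@B1, e@B2, f@B2}  OUT={a@B0, c@B1, e@B2, f@B2}
  B3:  IN={a@B0, c@B1, e@B2, f@B2}  OUT={a@B0, c@B1, e@B2, f@B2}
  B4:  IN={a@B0, c@B1, e@B2, f@B2}  OUT={a@B4, c@B1, e@B2, f@B4}

Merge at B3: IN[B3] = OUT[B2] = {a@B0, c@B1, e@B2, f@B2}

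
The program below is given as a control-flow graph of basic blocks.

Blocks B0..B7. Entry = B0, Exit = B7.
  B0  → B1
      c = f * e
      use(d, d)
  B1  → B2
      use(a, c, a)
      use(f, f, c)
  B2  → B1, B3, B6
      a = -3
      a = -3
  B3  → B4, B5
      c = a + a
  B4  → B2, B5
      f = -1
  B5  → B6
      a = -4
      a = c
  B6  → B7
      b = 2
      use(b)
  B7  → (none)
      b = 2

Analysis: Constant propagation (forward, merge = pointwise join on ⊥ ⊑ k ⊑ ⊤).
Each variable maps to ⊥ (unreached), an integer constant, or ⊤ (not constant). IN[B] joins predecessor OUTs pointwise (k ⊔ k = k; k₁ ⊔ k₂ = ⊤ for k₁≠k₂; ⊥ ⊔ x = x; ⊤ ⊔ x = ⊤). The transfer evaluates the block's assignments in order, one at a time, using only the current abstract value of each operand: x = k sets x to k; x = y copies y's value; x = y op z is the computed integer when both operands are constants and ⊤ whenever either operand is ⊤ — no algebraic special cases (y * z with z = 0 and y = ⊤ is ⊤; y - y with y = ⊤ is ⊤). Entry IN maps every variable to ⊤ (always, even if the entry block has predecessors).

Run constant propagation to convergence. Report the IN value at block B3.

Fixpoint table:
  B0:   IN=(all ⊤)   OUT=(all ⊤)
  B1:   IN=(all ⊤)   OUT=(all ⊤)
  B2:   IN=(all ⊤)   OUT={a:-3; rest ⊤}
  B3:   IN={a:-3; rest ⊤}   OUT={a:-3, c:-6; rest ⊤}
  B4:   IN={a:-3, c:-6; rest ⊤}   OUT={a:-3, c:-6, f:-1; rest ⊤}
  B5:   IN={a:-3, c:-6; rest ⊤}   OUT={a:-6, c:-6; rest ⊤}
  B6:   IN=(all ⊤)   OUT={b:2; rest ⊤}
  B7:   IN={b:2; rest ⊤}   OUT={b:2; rest ⊤}

Merge at B3: IN[B3] = OUT[B2] = {a: -3, b: ⊤, c: ⊤, d: ⊤, e: ⊤, f: ⊤}

Answer: {a: -3, b: ⊤, c: ⊤, d: ⊤, e: ⊤, f: ⊤}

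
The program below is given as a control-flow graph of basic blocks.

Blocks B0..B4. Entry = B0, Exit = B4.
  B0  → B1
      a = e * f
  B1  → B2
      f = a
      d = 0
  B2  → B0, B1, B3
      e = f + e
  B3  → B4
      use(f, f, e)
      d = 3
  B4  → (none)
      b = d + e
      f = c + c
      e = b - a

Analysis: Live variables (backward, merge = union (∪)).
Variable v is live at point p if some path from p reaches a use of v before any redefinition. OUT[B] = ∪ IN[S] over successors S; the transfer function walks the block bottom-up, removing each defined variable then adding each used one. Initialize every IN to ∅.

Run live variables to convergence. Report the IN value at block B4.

Converged values:
  B0: | IN={c, e, f} | OUT={a, c, e}
  B1: | IN={a, c, e} | OUT={a, c, e, f}
  B2: | IN={a, c, e, f} | OUT={a, c, e, f}
  B3: | IN={a, c, e, f} | OUT={a, c, d, e}
  B4: | IN={a, c, d, e} | OUT={}

B4 is the boundary node: OUT[B4] = {}
Applying B4's transfer function to that OUT value gives IN[B4] (row B4 above).

Answer: {a, c, d, e}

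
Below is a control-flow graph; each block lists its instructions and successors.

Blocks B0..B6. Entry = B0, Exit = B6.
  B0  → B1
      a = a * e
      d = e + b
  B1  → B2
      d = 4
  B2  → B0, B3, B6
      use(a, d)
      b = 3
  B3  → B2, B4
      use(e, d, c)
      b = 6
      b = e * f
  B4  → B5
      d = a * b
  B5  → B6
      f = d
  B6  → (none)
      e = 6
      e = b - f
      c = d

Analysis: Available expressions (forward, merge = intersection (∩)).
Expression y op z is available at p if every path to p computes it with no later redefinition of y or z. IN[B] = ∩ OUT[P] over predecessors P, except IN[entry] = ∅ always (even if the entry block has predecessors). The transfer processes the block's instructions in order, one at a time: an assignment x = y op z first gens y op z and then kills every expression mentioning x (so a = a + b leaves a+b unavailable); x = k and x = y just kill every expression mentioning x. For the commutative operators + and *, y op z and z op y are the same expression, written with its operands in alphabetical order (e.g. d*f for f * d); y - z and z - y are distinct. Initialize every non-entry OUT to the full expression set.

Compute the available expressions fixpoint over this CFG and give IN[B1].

Per-block solution:
  B0: | IN={} | OUT={b+e}
  B1: | IN={b+e} | OUT={b+e}
  B2: | IN={} | OUT={}
  B3: | IN={} | OUT={e*f}
  B4: | IN={e*f} | OUT={a*b, e*f}
  B5: | IN={a*b, e*f} | OUT={a*b}
  B6: | IN={} | OUT={b-f}

Merge at B1: IN[B1] = OUT[B0] = {b+e}

Answer: {b+e}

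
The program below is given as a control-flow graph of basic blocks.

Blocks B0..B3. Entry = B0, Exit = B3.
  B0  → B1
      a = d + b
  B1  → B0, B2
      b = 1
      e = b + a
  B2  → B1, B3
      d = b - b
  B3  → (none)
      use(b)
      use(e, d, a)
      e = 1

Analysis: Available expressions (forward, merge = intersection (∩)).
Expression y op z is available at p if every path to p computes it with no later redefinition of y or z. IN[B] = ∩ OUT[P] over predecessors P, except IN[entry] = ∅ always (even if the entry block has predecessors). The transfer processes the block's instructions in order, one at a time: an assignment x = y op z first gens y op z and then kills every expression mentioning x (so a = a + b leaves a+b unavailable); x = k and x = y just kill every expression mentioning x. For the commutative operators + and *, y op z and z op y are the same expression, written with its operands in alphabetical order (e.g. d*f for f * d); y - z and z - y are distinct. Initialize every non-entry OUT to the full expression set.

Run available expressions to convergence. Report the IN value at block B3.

Fixpoint table:
  B0:   IN={}   OUT={b+d}
  B1:   IN={}   OUT={a+b}
  B2:   IN={a+b}   OUT={a+b, b-b}
  B3:   IN={a+b, b-b}   OUT={a+b, b-b}

Merge at B3: IN[B3] = OUT[B2] = {a+b, b-b}

Answer: {a+b, b-b}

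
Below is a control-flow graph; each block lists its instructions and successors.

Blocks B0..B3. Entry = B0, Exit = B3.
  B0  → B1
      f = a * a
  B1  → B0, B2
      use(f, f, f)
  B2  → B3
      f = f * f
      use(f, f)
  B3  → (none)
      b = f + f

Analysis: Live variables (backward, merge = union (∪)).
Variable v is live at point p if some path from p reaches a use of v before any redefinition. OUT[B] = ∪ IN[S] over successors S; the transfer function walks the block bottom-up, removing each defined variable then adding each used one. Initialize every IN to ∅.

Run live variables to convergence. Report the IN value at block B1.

Fixpoint table:
  B0:  IN={a}  OUT={a, f}
  B1:  IN={a, f}  OUT={a, f}
  B2:  IN={f}  OUT={f}
  B3:  IN={f}  OUT={}

Merge at B1: OUT[B1] = IN[B0] ⊔ IN[B2] = {a, f}
Applying B1's transfer function to that OUT value gives IN[B1] (row B1 above).

Answer: {a, f}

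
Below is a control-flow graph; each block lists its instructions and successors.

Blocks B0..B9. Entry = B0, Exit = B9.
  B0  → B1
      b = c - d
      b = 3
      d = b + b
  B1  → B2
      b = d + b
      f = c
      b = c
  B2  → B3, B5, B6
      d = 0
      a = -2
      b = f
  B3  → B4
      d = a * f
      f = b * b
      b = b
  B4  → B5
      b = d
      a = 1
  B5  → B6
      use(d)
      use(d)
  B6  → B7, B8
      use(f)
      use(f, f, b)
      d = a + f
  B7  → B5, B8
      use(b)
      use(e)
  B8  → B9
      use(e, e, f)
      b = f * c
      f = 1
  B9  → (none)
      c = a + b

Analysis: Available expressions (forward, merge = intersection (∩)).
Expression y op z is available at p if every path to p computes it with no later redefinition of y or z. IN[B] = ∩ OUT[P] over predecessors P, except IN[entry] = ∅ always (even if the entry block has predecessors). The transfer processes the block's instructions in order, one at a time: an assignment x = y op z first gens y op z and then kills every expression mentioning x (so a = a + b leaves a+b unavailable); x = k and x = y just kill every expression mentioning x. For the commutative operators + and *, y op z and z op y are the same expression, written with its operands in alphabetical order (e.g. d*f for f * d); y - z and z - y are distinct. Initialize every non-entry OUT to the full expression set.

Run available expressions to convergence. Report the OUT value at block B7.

Answer: {a+f}

Working:
Per-block solution:
  B0: | IN={} | OUT={b+b}
  B1: | IN={b+b} | OUT={}
  B2: | IN={} | OUT={}
  B3: | IN={} | OUT={}
  B4: | IN={} | OUT={}
  B5: | IN={} | OUT={}
  B6: | IN={} | OUT={a+f}
  B7: | IN={a+f} | OUT={a+f}
  B8: | IN={a+f} | OUT={}
  B9: | IN={} | OUT={a+b}

Merge at B7: IN[B7] = OUT[B6] = {a+f}
Applying B7's transfer function to that IN value gives OUT[B7] (row B7 above).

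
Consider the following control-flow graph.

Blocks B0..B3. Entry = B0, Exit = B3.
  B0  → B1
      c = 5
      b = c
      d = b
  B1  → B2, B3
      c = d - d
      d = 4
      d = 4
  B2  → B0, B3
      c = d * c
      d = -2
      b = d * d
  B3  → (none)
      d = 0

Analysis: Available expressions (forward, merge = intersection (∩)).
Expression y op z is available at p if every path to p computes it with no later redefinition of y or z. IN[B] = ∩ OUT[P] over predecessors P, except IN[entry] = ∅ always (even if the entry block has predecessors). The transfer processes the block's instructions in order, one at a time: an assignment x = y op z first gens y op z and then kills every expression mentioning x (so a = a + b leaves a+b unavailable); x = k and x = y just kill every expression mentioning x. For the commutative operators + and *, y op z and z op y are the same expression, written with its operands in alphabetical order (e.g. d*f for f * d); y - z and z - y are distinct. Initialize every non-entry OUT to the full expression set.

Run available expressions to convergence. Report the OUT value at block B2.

Fixpoint table:
  B0:  IN={}  OUT={}
  B1:  IN={}  OUT={}
  B2:  IN={}  OUT={d*d}
  B3:  IN={}  OUT={}

Merge at B2: IN[B2] = OUT[B1] = {}
Applying B2's transfer function to that IN value gives OUT[B2] (row B2 above).

Answer: {d*d}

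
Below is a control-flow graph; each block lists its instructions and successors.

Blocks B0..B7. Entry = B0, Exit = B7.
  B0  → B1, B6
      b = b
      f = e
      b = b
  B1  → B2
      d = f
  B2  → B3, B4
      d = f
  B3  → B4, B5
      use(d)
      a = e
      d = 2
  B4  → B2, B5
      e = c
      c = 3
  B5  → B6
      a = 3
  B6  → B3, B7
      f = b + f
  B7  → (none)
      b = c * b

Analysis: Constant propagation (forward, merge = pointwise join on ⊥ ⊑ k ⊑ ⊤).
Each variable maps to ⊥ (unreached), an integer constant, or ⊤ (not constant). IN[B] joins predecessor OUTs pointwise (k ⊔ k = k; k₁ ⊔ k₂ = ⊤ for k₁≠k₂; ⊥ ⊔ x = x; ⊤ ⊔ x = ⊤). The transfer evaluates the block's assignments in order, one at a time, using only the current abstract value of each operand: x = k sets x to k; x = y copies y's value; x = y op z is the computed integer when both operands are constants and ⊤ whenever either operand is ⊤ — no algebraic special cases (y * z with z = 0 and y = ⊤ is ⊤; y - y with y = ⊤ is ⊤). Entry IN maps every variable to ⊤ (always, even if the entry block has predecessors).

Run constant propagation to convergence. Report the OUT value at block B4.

Answer: {a: ⊤, b: ⊤, c: 3, d: ⊤, e: ⊤, f: ⊤}

Derivation:
Per-block solution:
  B0: | IN=(all ⊤) | OUT=(all ⊤)
  B1: | IN=(all ⊤) | OUT=(all ⊤)
  B2: | IN=(all ⊤) | OUT=(all ⊤)
  B3: | IN=(all ⊤) | OUT={d:2; rest ⊤}
  B4: | IN=(all ⊤) | OUT={c:3; rest ⊤}
  B5: | IN=(all ⊤) | OUT={a:3; rest ⊤}
  B6: | IN=(all ⊤) | OUT=(all ⊤)
  B7: | IN=(all ⊤) | OUT=(all ⊤)

Merge at B4: IN[B4] = OUT[B2] ⊔ OUT[B3] = {a: ⊤, b: ⊤, c: ⊤, d: ⊤, e: ⊤, f: ⊤}
Applying B4's transfer function to that IN value gives OUT[B4] (row B4 above).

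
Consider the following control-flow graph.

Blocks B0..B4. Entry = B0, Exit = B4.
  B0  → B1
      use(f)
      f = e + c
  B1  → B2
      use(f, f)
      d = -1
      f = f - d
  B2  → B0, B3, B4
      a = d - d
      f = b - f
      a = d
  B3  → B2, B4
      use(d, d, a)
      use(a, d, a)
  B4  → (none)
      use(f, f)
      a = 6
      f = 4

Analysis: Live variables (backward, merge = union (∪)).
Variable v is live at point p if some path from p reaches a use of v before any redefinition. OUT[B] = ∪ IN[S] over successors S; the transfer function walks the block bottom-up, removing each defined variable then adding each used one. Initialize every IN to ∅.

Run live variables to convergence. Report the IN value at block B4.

Fixpoint table:
  B0:  IN={b, c, e, f}  OUT={b, c, e, f}
  B1:  IN={b, c, e, f}  OUT={b, c, d, e, f}
  B2:  IN={b, c, d, e, f}  OUT={a, b, c, d, e, f}
  B3:  IN={a, b, c, d, e, f}  OUT={b, c, d, e, f}
  B4:  IN={f}  OUT={}

B4 is the boundary node: OUT[B4] = {}
Applying B4's transfer function to that OUT value gives IN[B4] (row B4 above).

Answer: {f}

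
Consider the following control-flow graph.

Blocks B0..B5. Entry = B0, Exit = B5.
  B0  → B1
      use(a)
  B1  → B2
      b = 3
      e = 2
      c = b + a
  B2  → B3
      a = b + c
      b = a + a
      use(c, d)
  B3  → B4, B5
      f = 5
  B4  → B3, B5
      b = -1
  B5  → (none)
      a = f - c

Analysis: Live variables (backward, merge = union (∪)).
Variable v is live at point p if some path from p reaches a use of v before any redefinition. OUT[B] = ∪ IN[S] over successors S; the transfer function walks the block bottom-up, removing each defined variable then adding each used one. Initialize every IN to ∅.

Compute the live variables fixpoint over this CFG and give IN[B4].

Answer: {c, f}

Trace:
Converged values:
  B0: | IN={a, d} | OUT={a, d}
  B1: | IN={a, d} | OUT={b, c, d}
  B2: | IN={b, c, d} | OUT={c}
  B3: | IN={c} | OUT={c, f}
  B4: | IN={c, f} | OUT={c, f}
  B5: | IN={c, f} | OUT={}

Merge at B4: OUT[B4] = IN[B3] ⊔ IN[B5] = {c, f}
Applying B4's transfer function to that OUT value gives IN[B4] (row B4 above).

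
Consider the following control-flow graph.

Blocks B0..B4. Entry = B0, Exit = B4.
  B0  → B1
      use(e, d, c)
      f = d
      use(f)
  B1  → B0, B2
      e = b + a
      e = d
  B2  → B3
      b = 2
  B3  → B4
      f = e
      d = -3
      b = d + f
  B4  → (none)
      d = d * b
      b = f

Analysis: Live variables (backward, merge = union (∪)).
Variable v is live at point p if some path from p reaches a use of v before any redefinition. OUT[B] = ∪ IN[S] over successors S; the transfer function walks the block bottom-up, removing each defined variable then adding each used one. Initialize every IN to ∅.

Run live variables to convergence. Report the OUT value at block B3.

Answer: {b, d, f}

Trace:
Fixpoint table:
  B0: | IN={a, b, c, d, e} | OUT={a, b, c, d}
  B1: | IN={a, b, c, d} | OUT={a, b, c, d, e}
  B2: | IN={e} | OUT={e}
  B3: | IN={e} | OUT={b, d, f}
  B4: | IN={b, d, f} | OUT={}

Merge at B3: OUT[B3] = IN[B4] = {b, d, f}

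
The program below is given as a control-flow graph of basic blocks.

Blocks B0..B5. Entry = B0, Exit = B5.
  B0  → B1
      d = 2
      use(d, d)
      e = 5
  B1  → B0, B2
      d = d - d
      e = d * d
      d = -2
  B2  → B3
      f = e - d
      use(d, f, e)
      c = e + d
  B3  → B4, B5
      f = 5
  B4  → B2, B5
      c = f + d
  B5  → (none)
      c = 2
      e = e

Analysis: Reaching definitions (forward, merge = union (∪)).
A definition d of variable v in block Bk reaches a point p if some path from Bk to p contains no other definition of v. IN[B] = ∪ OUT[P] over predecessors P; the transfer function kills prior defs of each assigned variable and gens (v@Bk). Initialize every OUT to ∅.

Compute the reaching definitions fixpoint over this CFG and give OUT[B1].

Per-block solution:
  B0:  IN={d@B1, e@B1}  OUT={d@B0, e@B0}
  B1:  IN={d@B0, e@B0}  OUT={d@B1, e@B1}
  B2:  IN={c@B4, d@B1, e@B1, f@B3}  OUT={c@B2, d@B1, e@B1, f@B2}
  B3:  IN={c@B2, d@B1, e@B1, f@B2}  OUT={c@B2, d@B1, e@B1, f@B3}
  B4:  IN={c@B2, d@B1, e@B1, f@B3}  OUT={c@B4, d@B1, e@B1, f@B3}
  B5:  IN={c@B2, c@B4, d@B1, e@B1, f@B3}  OUT={c@B5, d@B1, e@B5, f@B3}

Merge at B1: IN[B1] = OUT[B0] = {d@B0, e@B0}
Applying B1's transfer function to that IN value gives OUT[B1] (row B1 above).

Answer: {d@B1, e@B1}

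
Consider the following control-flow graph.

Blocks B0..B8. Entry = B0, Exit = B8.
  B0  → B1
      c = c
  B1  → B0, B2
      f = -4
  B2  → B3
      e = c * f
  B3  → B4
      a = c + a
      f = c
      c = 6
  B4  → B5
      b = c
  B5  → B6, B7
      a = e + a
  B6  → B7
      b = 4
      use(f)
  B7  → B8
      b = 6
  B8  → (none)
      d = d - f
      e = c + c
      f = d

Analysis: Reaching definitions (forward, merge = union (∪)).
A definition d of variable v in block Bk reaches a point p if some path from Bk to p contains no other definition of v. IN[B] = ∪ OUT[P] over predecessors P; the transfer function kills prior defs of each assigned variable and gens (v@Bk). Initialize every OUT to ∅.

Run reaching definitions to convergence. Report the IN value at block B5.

Answer: {a@B3, b@B4, c@B3, e@B2, f@B3}

Trace:
Per-block solution:
  B0:  IN={c@B0, f@B1}  OUT={c@B0, f@B1}
  B1:  IN={c@B0, f@B1}  OUT={c@B0, f@B1}
  B2:  IN={c@B0, f@B1}  OUT={c@B0, e@B2, f@B1}
  B3:  IN={c@B0, e@B2, f@B1}  OUT={a@B3, c@B3, e@B2, f@B3}
  B4:  IN={a@B3, c@B3, e@B2, f@B3}  OUT={a@B3, b@B4, c@B3, e@B2, f@B3}
  B5:  IN={a@B3, b@B4, c@B3, e@B2, f@B3}  OUT={a@B5, b@B4, c@B3, e@B2, f@B3}
  B6:  IN={a@B5, b@B4, c@B3, e@B2, f@B3}  OUT={a@B5, b@B6, c@B3, e@B2, f@B3}
  B7:  IN={a@B5, b@B4, b@B6, c@B3, e@B2, f@B3}  OUT={a@B5, b@B7, c@B3, e@B2, f@B3}
  B8:  IN={a@B5, b@B7, c@B3, e@B2, f@B3}  OUT={a@B5, b@B7, c@B3, d@B8, e@B8, f@B8}

Merge at B5: IN[B5] = OUT[B4] = {a@B3, b@B4, c@B3, e@B2, f@B3}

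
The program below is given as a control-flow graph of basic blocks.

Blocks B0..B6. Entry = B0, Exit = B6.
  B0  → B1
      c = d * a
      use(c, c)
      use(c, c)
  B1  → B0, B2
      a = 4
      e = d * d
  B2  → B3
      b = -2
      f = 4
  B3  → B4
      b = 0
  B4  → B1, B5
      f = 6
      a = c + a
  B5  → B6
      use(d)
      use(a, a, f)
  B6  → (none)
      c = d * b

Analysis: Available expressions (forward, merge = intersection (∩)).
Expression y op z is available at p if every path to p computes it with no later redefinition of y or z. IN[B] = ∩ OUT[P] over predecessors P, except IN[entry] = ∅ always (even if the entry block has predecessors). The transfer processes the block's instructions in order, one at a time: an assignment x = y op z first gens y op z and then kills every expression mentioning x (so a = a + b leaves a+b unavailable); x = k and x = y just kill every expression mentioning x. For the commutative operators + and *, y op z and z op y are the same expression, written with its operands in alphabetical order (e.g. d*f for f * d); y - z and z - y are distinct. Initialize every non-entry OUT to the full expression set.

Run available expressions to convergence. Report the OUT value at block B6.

Converged values:
  B0:   IN={}   OUT={a*d}
  B1:   IN={}   OUT={d*d}
  B2:   IN={d*d}   OUT={d*d}
  B3:   IN={d*d}   OUT={d*d}
  B4:   IN={d*d}   OUT={d*d}
  B5:   IN={d*d}   OUT={d*d}
  B6:   IN={d*d}   OUT={b*d, d*d}

Merge at B6: IN[B6] = OUT[B5] = {d*d}
Applying B6's transfer function to that IN value gives OUT[B6] (row B6 above).

Answer: {b*d, d*d}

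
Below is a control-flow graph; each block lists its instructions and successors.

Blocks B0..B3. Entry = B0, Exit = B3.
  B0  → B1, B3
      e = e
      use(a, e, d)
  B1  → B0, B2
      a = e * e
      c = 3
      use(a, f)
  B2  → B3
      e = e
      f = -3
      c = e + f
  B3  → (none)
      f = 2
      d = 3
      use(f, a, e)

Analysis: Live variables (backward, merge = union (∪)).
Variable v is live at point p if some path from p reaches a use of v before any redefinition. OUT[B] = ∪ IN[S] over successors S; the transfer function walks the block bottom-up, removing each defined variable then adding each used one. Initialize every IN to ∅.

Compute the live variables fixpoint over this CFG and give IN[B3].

Per-block solution:
  B0:   IN={a, d, e, f}   OUT={a, d, e, f}
  B1:   IN={d, e, f}   OUT={a, d, e, f}
  B2:   IN={a, e}   OUT={a, e}
  B3:   IN={a, e}   OUT={}

B3 is the boundary node: OUT[B3] = {}
Applying B3's transfer function to that OUT value gives IN[B3] (row B3 above).

Answer: {a, e}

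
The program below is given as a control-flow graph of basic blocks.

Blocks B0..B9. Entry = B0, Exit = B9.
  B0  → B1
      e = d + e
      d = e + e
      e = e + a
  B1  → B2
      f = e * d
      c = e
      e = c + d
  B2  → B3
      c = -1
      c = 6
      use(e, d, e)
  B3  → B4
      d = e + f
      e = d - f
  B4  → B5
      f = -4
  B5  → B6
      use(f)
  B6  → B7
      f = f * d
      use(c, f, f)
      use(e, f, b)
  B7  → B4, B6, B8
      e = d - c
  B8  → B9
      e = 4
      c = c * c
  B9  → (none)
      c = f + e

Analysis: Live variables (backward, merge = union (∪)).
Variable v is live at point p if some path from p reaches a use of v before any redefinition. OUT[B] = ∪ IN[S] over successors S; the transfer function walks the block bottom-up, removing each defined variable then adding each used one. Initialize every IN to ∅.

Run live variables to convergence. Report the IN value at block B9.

Converged values:
  B0:  IN={a, b, d, e}  OUT={b, d, e}
  B1:  IN={b, d, e}  OUT={b, d, e, f}
  B2:  IN={b, d, e, f}  OUT={b, c, e, f}
  B3:  IN={b, c, e, f}  OUT={b, c, d, e}
  B4:  IN={b, c, d, e}  OUT={b, c, d, e, f}
  B5:  IN={b, c, d, e, f}  OUT={b, c, d, e, f}
  B6:  IN={b, c, d, e, f}  OUT={b, c, d, f}
  B7:  IN={b, c, d, f}  OUT={b, c, d, e, f}
  B8:  IN={c, f}  OUT={e, f}
  B9:  IN={e, f}  OUT={}

B9 is the boundary node: OUT[B9] = {}
Applying B9's transfer function to that OUT value gives IN[B9] (row B9 above).

Answer: {e, f}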